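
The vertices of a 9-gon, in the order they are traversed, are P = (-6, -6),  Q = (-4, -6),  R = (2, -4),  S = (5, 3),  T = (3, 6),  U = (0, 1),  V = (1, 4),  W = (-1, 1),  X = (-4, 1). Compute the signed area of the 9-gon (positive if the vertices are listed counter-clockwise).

Apply the shoelace formula: 2A = Σ (x_i·y_{i+1} − x_{i+1}·y_i), indices taken mod 9.
Σ = (12) + (28) + (26) + (21) + (3) + (-1) + (5) + (3) + (30) = 127
Signed area = Σ/2 = 63.5 (positive ⇒ counter-clockwise traversal).

63.5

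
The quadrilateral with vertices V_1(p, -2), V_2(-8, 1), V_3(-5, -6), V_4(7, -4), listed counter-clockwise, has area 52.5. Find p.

4

The doubled signed area Σ (x_i y_{i+1} − x_{i+1} y_i) is linear in p.
With p=0 it equals 85; the coefficient of p is 5 (from the two edges through V_1).
So 5·p + 85 = 2·52.5 = 105 ⇒ p = 4.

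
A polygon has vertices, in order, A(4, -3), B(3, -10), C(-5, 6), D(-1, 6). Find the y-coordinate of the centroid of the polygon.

Apply the surveyor's formula. First the cross-terms c_i = x_i·y_{i+1} − x_{i+1}·y_i:
  -31, -32, -24, -21  ⇒  2A = -108, A = -54.
Then Σ (y_i + y_{i+1})·c_i = 180, so ȳ = 180 / (6·(-54)) = -5/9.

-5/9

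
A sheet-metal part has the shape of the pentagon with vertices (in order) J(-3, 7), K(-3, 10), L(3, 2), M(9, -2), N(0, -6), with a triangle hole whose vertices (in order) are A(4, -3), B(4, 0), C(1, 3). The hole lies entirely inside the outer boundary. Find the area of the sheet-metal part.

Outer boundary:
J→K: (-3)(10) − (-3)(7) = -9
K→L: (-3)(2) − (3)(10) = -36
L→M: (3)(-2) − (9)(2) = -24
M→N: (9)(-6) − (0)(-2) = -54
N→J: (0)(7) − (-3)(-6) = -18
Σ = -141
Area = |Σ|/2 = 70.5.
Hole:
Cross-terms: 12, 12, -15  ⇒  Σ = 9
Area = |Σ|/2 = 4.5.
Net area = 70.5 − 4.5 = 66.

66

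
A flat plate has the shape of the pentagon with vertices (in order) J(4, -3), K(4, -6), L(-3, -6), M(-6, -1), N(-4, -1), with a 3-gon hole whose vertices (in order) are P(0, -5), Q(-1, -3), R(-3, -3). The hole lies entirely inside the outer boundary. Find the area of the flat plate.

Outer boundary:
Σ = (-12) + (-42) + (-33) + (2) + (16) = -69
Area = |Σ|/2 = 34.5.
Hole:
P→Q: (0)(-3) − (-1)(-5) = -5
Q→R: (-1)(-3) − (-3)(-3) = -6
R→P: (-3)(-5) − (0)(-3) = 15
Σ = 4
Area = |Σ|/2 = 2.
Net area = 34.5 − 2 = 32.5.

32.5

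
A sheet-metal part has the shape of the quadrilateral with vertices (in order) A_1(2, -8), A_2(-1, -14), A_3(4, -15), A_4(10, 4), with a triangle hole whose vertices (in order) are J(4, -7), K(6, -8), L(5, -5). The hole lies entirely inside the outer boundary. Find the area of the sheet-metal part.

Outer boundary:
Apply the shoelace (surveyor's) formula: 2A = Σ (x_i·y_{i+1} − x_{i+1}·y_i), indices taken mod 4.
Σ = (-36) + (71) + (166) + (-88) = 113
Area = |Σ|/2 = 56.5.
Hole:
J→K: (4)(-8) − (6)(-7) = 10
K→L: (6)(-5) − (5)(-8) = 10
L→J: (5)(-7) − (4)(-5) = -15
Σ = 5
Area = |Σ|/2 = 2.5.
Net area = 56.5 − 2.5 = 54.

54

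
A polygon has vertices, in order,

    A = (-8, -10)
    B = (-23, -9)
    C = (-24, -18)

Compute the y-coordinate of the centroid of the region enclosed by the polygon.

-37/3

Apply the shoelace formula. First the cross-terms c_i = x_i·y_{i+1} − x_{i+1}·y_i:
  -158, 198, 96  ⇒  2A = 136, A = 68.
Then Σ (y_i + y_{i+1})·c_i = -5032, so ȳ = -5032 / (6·68) = -37/3.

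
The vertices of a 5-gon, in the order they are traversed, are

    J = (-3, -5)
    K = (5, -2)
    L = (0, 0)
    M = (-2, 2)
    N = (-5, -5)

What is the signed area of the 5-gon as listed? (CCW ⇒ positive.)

Apply the shoelace formula: 2A = Σ (x_i·y_{i+1} − x_{i+1}·y_i), indices taken mod 5.
Σ = (31) + (0) + (0) + (20) + (10) = 61
Signed area = Σ/2 = 30.5 (positive ⇒ counter-clockwise traversal).

30.5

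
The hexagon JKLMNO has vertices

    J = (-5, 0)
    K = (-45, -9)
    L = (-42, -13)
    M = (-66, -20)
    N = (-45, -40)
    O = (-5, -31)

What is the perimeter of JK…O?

172

|JK| = √((-40)² + (-9)²) = √1681 = 41
|KL| = √((3)² + (-4)²) = √25 = 5
|LM| = √((-24)² + (-7)²) = √625 = 25
|MN| = √((21)² + (-20)²) = √841 = 29
|NO| = √((40)² + (9)²) = √1681 = 41
|OJ| = √((0)² + (31)²) = √961 = 31
Perimeter = 41 + 5 + 25 + 29 + 41 + 31 = 172.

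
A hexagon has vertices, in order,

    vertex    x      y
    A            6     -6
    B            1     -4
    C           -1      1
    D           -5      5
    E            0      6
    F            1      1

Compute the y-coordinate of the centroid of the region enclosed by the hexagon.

Apply the shoelace (surveyor's) formula. First the cross-terms c_i = x_i·y_{i+1} − x_{i+1}·y_i:
  -18, -3, 0, -30, -6, -12  ⇒  2A = -69, A = -34.5.
Then Σ (y_i + y_{i+1})·c_i = -123, so ȳ = -123 / (6·(-34.5)) = 41/69.

41/69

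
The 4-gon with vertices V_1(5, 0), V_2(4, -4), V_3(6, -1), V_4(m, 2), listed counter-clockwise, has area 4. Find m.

6

Write out the shoelace sum; only the two edges meeting at V_4 involve m:
2·Area = [(6·2 − m·(-1)) + (m·0 − 5·2)] + 0
       = 1·m + 2 = 8
⇒ m = 6.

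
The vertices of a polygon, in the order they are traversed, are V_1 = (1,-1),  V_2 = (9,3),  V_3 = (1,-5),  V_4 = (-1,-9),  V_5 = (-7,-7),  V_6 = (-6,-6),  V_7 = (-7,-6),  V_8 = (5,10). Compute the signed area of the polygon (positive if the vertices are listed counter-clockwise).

-83.5

Cross-terms: 12, -48, -14, -56, 0, -6, -40, -15  ⇒  Σ = -167
Signed area = Σ/2 = -83.5 (negative ⇒ clockwise traversal).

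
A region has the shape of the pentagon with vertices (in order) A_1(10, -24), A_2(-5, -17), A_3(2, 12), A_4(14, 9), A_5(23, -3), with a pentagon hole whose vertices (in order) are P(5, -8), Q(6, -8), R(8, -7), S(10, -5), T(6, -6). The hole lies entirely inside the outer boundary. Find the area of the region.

Outer boundary:
Apply the surveyor's formula: 2A = Σ (x_i·y_{i+1} − x_{i+1}·y_i), indices taken mod 5.
A_1→A_2: (10)(-17) − (-5)(-24) = -290
A_2→A_3: (-5)(12) − (2)(-17) = -26
A_3→A_4: (2)(9) − (14)(12) = -150
A_4→A_5: (14)(-3) − (23)(9) = -249
A_5→A_1: (23)(-24) − (10)(-3) = -522
Σ = -1237
Area = |Σ|/2 = 618.5.
Hole:
Σ = (8) + (22) + (30) + (-30) + (-18) = 12
Area = |Σ|/2 = 6.
Net area = 618.5 − 6 = 612.5.

612.5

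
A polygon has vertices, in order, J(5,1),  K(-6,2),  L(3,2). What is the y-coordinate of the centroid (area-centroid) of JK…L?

Apply the shoelace formula. First the cross-terms c_i = x_i·y_{i+1} − x_{i+1}·y_i:
  16, -18, -7  ⇒  2A = -9, A = -4.5.
Then Σ (y_i + y_{i+1})·c_i = -45, so ȳ = -45 / (6·(-4.5)) = 5/3.

5/3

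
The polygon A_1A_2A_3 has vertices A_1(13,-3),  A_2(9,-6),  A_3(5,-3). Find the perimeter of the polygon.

18

|A_1A_2| = √((-4)² + (-3)²) = √25 = 5
|A_2A_3| = √((-4)² + (3)²) = √25 = 5
|A_3A_1| = √((8)² + (0)²) = √64 = 8
Perimeter = 5 + 5 + 8 = 18.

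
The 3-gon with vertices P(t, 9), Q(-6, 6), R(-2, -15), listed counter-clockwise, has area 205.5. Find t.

13

The doubled signed area Σ (x_i y_{i+1} − x_{i+1} y_i) is linear in t.
With t=0 it equals 138; the coefficient of t is 21 (from the two edges through P).
So 21·t + 138 = 2·205.5 = 411 ⇒ t = 13.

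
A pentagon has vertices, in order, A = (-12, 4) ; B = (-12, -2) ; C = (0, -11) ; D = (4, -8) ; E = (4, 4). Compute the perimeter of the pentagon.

54

|AB| = √((0)² + (-6)²) = √36 = 6
|BC| = √((12)² + (-9)²) = √225 = 15
|CD| = √((4)² + (3)²) = √25 = 5
|DE| = √((0)² + (12)²) = √144 = 12
|EA| = √((-16)² + (0)²) = √256 = 16
Perimeter = 6 + 15 + 5 + 12 + 16 = 54.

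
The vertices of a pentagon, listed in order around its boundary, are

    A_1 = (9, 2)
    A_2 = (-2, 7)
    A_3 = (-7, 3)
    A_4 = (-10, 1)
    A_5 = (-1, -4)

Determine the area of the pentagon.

104

Σ = (67) + (43) + (23) + (41) + (34) = 208
Area = |Σ|/2 = 104.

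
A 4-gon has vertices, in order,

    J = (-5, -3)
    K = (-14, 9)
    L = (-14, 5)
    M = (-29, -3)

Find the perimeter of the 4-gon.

|JK| = √((-9)² + (12)²) = √225 = 15
|KL| = √((0)² + (-4)²) = √16 = 4
|LM| = √((-15)² + (-8)²) = √289 = 17
|MJ| = √((24)² + (0)²) = √576 = 24
Perimeter = 15 + 4 + 17 + 24 = 60.

60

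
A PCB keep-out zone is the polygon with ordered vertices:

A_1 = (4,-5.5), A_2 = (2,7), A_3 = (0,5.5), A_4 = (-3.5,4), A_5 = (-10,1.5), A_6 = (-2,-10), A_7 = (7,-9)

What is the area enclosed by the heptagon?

146.25

Σ = (39) + (11) + (19.25) + (34.75) + (103) + (88) + (-2.5) = 292.5
Area = |Σ|/2 = 146.25.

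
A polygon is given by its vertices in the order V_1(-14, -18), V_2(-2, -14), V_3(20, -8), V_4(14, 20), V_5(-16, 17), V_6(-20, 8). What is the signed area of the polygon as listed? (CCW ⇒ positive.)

Apply the shoelace (surveyor's) formula: 2A = Σ (x_i·y_{i+1} − x_{i+1}·y_i), indices taken mod 6.
Σ = (160) + (296) + (512) + (558) + (212) + (472) = 2210
Signed area = Σ/2 = 1105 (positive ⇒ counter-clockwise traversal).

1105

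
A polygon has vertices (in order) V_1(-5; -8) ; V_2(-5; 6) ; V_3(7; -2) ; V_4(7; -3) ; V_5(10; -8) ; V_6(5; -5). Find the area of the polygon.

Σ = (-70) + (-32) + (-7) + (-26) + (-10) + (-65) = -210
Area = |Σ|/2 = 105.

105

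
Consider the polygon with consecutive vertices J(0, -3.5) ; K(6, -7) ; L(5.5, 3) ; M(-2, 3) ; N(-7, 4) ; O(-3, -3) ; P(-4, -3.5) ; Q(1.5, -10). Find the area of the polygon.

92.25

Apply Gauss's area formula: 2A = Σ (x_i·y_{i+1} − x_{i+1}·y_i), indices taken mod 8.
J→K: (0)(-7) − (6)(-3.5) = 21
K→L: (6)(3) − (5.5)(-7) = 56.5
L→M: (5.5)(3) − (-2)(3) = 22.5
M→N: (-2)(4) − (-7)(3) = 13
N→O: (-7)(-3) − (-3)(4) = 33
O→P: (-3)(-3.5) − (-4)(-3) = -1.5
P→Q: (-4)(-10) − (1.5)(-3.5) = 45.25
Q→J: (1.5)(-3.5) − (0)(-10) = -5.25
Σ = 184.5
Area = |Σ|/2 = 92.25.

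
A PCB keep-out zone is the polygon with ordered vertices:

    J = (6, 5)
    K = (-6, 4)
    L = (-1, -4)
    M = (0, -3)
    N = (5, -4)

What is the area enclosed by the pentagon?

74.5

Apply Gauss's area formula: 2A = Σ (x_i·y_{i+1} − x_{i+1}·y_i), indices taken mod 5.
J→K: (6)(4) − (-6)(5) = 54
K→L: (-6)(-4) − (-1)(4) = 28
L→M: (-1)(-3) − (0)(-4) = 3
M→N: (0)(-4) − (5)(-3) = 15
N→J: (5)(5) − (6)(-4) = 49
Σ = 149
Area = |Σ|/2 = 74.5.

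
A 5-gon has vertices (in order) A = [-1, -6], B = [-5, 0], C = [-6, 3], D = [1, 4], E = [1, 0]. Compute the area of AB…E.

Cross-terms: -30, -15, -27, -4, -6  ⇒  Σ = -82
Area = |Σ|/2 = 41.

41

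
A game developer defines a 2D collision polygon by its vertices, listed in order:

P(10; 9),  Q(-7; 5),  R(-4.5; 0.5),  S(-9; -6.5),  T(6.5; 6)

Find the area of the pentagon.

76.25

Apply the shoelace (surveyor's) formula: 2A = Σ (x_i·y_{i+1} − x_{i+1}·y_i), indices taken mod 5.
Σ = (113) + (19) + (33.75) + (-11.75) + (-1.5) = 152.5
Area = |Σ|/2 = 76.25.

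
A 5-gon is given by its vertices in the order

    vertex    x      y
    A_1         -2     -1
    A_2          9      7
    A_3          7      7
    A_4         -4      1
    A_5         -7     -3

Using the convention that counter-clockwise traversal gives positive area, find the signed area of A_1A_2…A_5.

Apply the shoelace formula: 2A = Σ (x_i·y_{i+1} − x_{i+1}·y_i), indices taken mod 5.
Cross-terms: -5, 14, 35, 19, 1  ⇒  Σ = 64
Signed area = Σ/2 = 32 (positive ⇒ counter-clockwise traversal).

32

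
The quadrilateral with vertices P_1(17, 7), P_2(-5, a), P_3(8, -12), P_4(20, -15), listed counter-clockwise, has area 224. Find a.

-18

The doubled signed area Σ (x_i y_{i+1} − x_{i+1} y_i) is linear in a.
With a=0 it equals 610; the coefficient of a is 9 (from the two edges through P_2).
So 9·a + 610 = 2·224 = 448 ⇒ a = -18.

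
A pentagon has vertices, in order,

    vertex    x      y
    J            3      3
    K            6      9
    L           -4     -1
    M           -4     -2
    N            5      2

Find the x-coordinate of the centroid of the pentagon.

61/54

Apply Gauss's area formula. First the cross-terms c_i = x_i·y_{i+1} − x_{i+1}·y_i:
  9, 30, 4, 2, 9  ⇒  2A = 54, A = 27.
Then Σ (x_i + x_{i+1})·c_i = 183, so x̄ = 183 / (6·27) = 61/54.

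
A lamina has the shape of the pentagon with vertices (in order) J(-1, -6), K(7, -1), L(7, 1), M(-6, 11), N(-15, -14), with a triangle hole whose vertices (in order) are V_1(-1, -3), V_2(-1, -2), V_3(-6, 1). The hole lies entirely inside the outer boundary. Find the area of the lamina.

Outer boundary:
Apply Gauss's area formula: 2A = Σ (x_i·y_{i+1} − x_{i+1}·y_i), indices taken mod 5.
Σ = (43) + (14) + (83) + (249) + (76) = 465
Area = |Σ|/2 = 232.5.
Hole:
Apply the shoelace (surveyor's) formula: 2A = Σ (x_i·y_{i+1} − x_{i+1}·y_i), indices taken mod 3.
Cross-terms: -1, -13, 19  ⇒  Σ = 5
Area = |Σ|/2 = 2.5.
Net area = 232.5 − 2.5 = 230.

230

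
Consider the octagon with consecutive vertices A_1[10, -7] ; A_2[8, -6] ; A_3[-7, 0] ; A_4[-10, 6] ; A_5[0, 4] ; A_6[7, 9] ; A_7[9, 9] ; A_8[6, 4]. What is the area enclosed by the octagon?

Σ = (-4) + (-42) + (-42) + (-40) + (-28) + (-18) + (-18) + (-82) = -274
Area = |Σ|/2 = 137.

137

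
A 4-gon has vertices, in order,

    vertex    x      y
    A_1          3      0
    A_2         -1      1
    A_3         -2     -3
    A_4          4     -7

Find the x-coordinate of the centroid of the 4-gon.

Apply the surveyor's formula. First the cross-terms c_i = x_i·y_{i+1} − x_{i+1}·y_i:
  3, 5, 26, 21  ⇒  2A = 55, A = 27.5.
Then Σ (x_i + x_{i+1})·c_i = 190, so x̄ = 190 / (6·27.5) = 38/33.

38/33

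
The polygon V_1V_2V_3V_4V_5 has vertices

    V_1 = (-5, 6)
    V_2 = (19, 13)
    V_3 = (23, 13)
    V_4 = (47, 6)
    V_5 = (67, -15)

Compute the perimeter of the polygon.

158

|V_1V_2| = √((24)² + (7)²) = √625 = 25
|V_2V_3| = √((4)² + (0)²) = √16 = 4
|V_3V_4| = √((24)² + (-7)²) = √625 = 25
|V_4V_5| = √((20)² + (-21)²) = √841 = 29
|V_5V_1| = √((-72)² + (21)²) = √5625 = 75
Perimeter = 25 + 4 + 25 + 29 + 75 = 158.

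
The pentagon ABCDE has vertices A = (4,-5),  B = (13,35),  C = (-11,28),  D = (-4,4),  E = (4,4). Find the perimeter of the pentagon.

|AB| = √((9)² + (40)²) = √1681 = 41
|BC| = √((-24)² + (-7)²) = √625 = 25
|CD| = √((7)² + (-24)²) = √625 = 25
|DE| = √((8)² + (0)²) = √64 = 8
|EA| = √((0)² + (-9)²) = √81 = 9
Perimeter = 41 + 25 + 25 + 8 + 9 = 108.

108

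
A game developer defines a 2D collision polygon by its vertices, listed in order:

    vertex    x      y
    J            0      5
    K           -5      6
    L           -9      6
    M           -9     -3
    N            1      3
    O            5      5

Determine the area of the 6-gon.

60.5

Apply Gauss's area formula: 2A = Σ (x_i·y_{i+1} − x_{i+1}·y_i), indices taken mod 6.
Σ = (25) + (24) + (81) + (-24) + (-10) + (25) = 121
Area = |Σ|/2 = 60.5.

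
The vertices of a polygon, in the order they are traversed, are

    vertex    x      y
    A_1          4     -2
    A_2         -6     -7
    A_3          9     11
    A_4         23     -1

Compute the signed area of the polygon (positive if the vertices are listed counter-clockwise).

-173.5

Apply the shoelace (surveyor's) formula: 2A = Σ (x_i·y_{i+1} − x_{i+1}·y_i), indices taken mod 4.
A_1→A_2: (4)(-7) − (-6)(-2) = -40
A_2→A_3: (-6)(11) − (9)(-7) = -3
A_3→A_4: (9)(-1) − (23)(11) = -262
A_4→A_1: (23)(-2) − (4)(-1) = -42
Σ = -347
Signed area = Σ/2 = -173.5 (negative ⇒ clockwise traversal).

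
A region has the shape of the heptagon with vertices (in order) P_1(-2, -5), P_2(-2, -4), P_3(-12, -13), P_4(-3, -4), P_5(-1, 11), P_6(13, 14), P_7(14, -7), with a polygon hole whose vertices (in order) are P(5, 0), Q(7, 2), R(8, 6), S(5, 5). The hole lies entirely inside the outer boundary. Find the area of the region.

279.5

Outer boundary:
Σ = (-2) + (-22) + (9) + (-37) + (-157) + (-287) + (-84) = -580
Area = |Σ|/2 = 290.
Hole:
Apply the shoelace (surveyor's) formula: 2A = Σ (x_i·y_{i+1} − x_{i+1}·y_i), indices taken mod 4.
Σ = (10) + (26) + (10) + (-25) = 21
Area = |Σ|/2 = 10.5.
Net area = 290 − 10.5 = 279.5.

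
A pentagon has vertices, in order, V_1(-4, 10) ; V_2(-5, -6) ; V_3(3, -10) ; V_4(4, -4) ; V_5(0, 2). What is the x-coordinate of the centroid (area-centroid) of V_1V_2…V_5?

Apply Gauss's area formula. First the cross-terms c_i = x_i·y_{i+1} − x_{i+1}·y_i:
  74, 68, 28, 8, 8  ⇒  2A = 186, A = 93.
Then Σ (x_i + x_{i+1})·c_i = -606, so x̄ = -606 / (6·93) = -101/93.

-101/93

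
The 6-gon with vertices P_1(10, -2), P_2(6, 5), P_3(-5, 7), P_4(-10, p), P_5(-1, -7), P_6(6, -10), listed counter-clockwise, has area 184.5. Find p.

Write out the shoelace sum; only the two edges meeting at P_4 involve p:
2·Area = [((-5)·p − (-10)·7) + ((-10)·(-7) − (-1)·p)] + 269
       = -4·p + 409 = 369
⇒ p = 10.

10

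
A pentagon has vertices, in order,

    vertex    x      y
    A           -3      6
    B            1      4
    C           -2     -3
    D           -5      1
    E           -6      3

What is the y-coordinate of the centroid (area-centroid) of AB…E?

Apply the shoelace (surveyor's) formula. First the cross-terms c_i = x_i·y_{i+1} − x_{i+1}·y_i:
  -18, 5, -17, -9, -27  ⇒  2A = -66, A = -33.
Then Σ (y_i + y_{i+1})·c_i = -420, so ȳ = -420 / (6·(-33)) = 70/33.

70/33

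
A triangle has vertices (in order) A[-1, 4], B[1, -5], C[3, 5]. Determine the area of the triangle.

19

Apply Gauss's area formula: 2A = Σ (x_i·y_{i+1} − x_{i+1}·y_i), indices taken mod 3.
Cross-terms: 1, 20, 17  ⇒  Σ = 38
Area = |Σ|/2 = 19.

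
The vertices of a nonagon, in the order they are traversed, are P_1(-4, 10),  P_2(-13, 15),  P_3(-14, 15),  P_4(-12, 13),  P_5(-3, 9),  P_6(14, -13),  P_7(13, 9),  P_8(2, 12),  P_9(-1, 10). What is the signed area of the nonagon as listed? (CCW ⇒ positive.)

211

Σ = (70) + (15) + (-2) + (-69) + (-87) + (295) + (138) + (32) + (30) = 422
Signed area = Σ/2 = 211 (positive ⇒ counter-clockwise traversal).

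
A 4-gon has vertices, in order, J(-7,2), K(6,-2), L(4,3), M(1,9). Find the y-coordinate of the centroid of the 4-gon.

Apply the shoelace formula. First the cross-terms c_i = x_i·y_{i+1} − x_{i+1}·y_i:
  2, 26, 33, 65  ⇒  2A = 126, A = 63.
Then Σ (y_i + y_{i+1})·c_i = 1137, so ȳ = 1137 / (6·63) = 379/126.

379/126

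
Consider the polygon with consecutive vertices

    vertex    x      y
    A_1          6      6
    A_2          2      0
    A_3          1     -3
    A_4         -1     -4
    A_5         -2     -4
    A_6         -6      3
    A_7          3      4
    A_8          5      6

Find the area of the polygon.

50

Apply the shoelace formula: 2A = Σ (x_i·y_{i+1} − x_{i+1}·y_i), indices taken mod 8.
A_1→A_2: (6)(0) − (2)(6) = -12
A_2→A_3: (2)(-3) − (1)(0) = -6
A_3→A_4: (1)(-4) − (-1)(-3) = -7
A_4→A_5: (-1)(-4) − (-2)(-4) = -4
A_5→A_6: (-2)(3) − (-6)(-4) = -30
A_6→A_7: (-6)(4) − (3)(3) = -33
A_7→A_8: (3)(6) − (5)(4) = -2
A_8→A_1: (5)(6) − (6)(6) = -6
Σ = -100
Area = |Σ|/2 = 50.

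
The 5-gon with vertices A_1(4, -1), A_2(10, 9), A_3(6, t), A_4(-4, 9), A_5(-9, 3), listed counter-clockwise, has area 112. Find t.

Write out the shoelace sum; only the two edges meeting at A_3 involve t:
2·Area = [(10·t − 6·9) + (6·9 − (-4)·t)] + 112
       = 14·t + 112 = 224
⇒ t = 8.

8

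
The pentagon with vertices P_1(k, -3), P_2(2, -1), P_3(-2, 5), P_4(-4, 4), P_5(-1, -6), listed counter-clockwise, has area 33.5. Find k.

The doubled signed area Σ (x_i y_{i+1} − x_{i+1} y_i) is linear in k.
With k=0 it equals 57; the coefficient of k is 5 (from the two edges through P_1).
So 5·k + 57 = 2·33.5 = 67 ⇒ k = 2.

2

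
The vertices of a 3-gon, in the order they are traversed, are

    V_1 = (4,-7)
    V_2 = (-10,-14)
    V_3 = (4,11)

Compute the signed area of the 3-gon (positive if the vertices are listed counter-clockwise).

Apply the shoelace (surveyor's) formula: 2A = Σ (x_i·y_{i+1} − x_{i+1}·y_i), indices taken mod 3.
V_1→V_2: (4)(-14) − (-10)(-7) = -126
V_2→V_3: (-10)(11) − (4)(-14) = -54
V_3→V_1: (4)(-7) − (4)(11) = -72
Σ = -252
Signed area = Σ/2 = -126 (negative ⇒ clockwise traversal).

-126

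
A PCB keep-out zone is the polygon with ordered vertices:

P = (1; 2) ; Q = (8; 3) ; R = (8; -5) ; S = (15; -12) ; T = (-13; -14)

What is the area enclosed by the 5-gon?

238

Σ = (-13) + (-64) + (-21) + (-366) + (-12) = -476
Area = |Σ|/2 = 238.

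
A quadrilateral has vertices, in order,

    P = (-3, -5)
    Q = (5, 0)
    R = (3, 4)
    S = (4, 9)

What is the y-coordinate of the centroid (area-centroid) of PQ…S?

Apply the shoelace (surveyor's) formula. First the cross-terms c_i = x_i·y_{i+1} − x_{i+1}·y_i:
  25, 20, 11, 7  ⇒  2A = 63, A = 31.5.
Then Σ (y_i + y_{i+1})·c_i = 126, so ȳ = 126 / (6·31.5) = 2/3.

2/3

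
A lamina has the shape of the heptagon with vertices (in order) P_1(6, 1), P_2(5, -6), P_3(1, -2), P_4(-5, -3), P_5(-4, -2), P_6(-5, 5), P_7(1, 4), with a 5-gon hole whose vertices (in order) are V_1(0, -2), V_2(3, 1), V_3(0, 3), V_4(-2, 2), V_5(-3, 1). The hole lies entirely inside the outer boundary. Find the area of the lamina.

Outer boundary:
Apply Gauss's area formula: 2A = Σ (x_i·y_{i+1} − x_{i+1}·y_i), indices taken mod 7.
Σ = (-41) + (-4) + (-13) + (-2) + (-30) + (-25) + (-23) = -138
Area = |Σ|/2 = 69.
Hole:
Apply Gauss's area formula: 2A = Σ (x_i·y_{i+1} − x_{i+1}·y_i), indices taken mod 5.
Σ = (6) + (9) + (6) + (4) + (6) = 31
Area = |Σ|/2 = 15.5.
Net area = 69 − 15.5 = 53.5.

53.5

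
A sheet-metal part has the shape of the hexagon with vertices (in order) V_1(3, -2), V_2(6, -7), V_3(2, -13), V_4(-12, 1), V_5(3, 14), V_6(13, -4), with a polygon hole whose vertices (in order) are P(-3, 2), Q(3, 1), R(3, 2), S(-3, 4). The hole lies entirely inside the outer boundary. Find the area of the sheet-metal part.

Outer boundary:
Apply the shoelace (surveyor's) formula: 2A = Σ (x_i·y_{i+1} − x_{i+1}·y_i), indices taken mod 6.
Σ = (-9) + (-64) + (-154) + (-171) + (-194) + (-14) = -606
Area = |Σ|/2 = 303.
Hole:
Σ = (-9) + (3) + (18) + (6) = 18
Area = |Σ|/2 = 9.
Net area = 303 − 9 = 294.

294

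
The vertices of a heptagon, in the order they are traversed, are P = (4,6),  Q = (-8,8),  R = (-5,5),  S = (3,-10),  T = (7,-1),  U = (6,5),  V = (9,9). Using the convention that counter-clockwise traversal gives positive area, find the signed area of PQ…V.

125

Cross-terms: 80, 0, 35, 67, 41, 9, 18  ⇒  Σ = 250
Signed area = Σ/2 = 125 (positive ⇒ counter-clockwise traversal).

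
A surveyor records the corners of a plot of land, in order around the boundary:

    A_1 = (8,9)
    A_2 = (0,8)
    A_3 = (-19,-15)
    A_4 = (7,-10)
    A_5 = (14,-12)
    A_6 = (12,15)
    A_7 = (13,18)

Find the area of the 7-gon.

Apply the shoelace formula: 2A = Σ (x_i·y_{i+1} − x_{i+1}·y_i), indices taken mod 7.
Σ = (64) + (152) + (295) + (56) + (354) + (21) + (-27) = 915
Area = |Σ|/2 = 457.5.

457.5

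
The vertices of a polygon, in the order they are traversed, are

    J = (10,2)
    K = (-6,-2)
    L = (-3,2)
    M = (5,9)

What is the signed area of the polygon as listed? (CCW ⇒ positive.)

Apply the shoelace (surveyor's) formula: 2A = Σ (x_i·y_{i+1} − x_{i+1}·y_i), indices taken mod 4.
Σ = (-8) + (-18) + (-37) + (-80) = -143
Signed area = Σ/2 = -71.5 (negative ⇒ clockwise traversal).

-71.5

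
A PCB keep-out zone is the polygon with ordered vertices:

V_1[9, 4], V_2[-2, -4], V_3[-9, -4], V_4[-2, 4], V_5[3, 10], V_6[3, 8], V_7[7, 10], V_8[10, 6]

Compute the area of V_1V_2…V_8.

Apply the shoelace formula: 2A = Σ (x_i·y_{i+1} − x_{i+1}·y_i), indices taken mod 8.
V_1→V_2: (9)(-4) − (-2)(4) = -28
V_2→V_3: (-2)(-4) − (-9)(-4) = -28
V_3→V_4: (-9)(4) − (-2)(-4) = -44
V_4→V_5: (-2)(10) − (3)(4) = -32
V_5→V_6: (3)(8) − (3)(10) = -6
V_6→V_7: (3)(10) − (7)(8) = -26
V_7→V_8: (7)(6) − (10)(10) = -58
V_8→V_1: (10)(4) − (9)(6) = -14
Σ = -236
Area = |Σ|/2 = 118.

118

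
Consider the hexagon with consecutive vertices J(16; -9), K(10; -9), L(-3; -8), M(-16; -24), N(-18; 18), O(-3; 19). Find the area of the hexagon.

751

J→K: (16)(-9) − (10)(-9) = -54
K→L: (10)(-8) − (-3)(-9) = -107
L→M: (-3)(-24) − (-16)(-8) = -56
M→N: (-16)(18) − (-18)(-24) = -720
N→O: (-18)(19) − (-3)(18) = -288
O→J: (-3)(-9) − (16)(19) = -277
Σ = -1502
Area = |Σ|/2 = 751.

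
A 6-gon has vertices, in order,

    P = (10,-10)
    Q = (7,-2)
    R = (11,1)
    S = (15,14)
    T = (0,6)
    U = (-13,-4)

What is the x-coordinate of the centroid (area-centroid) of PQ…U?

401/139

Apply Gauss's area formula. First the cross-terms c_i = x_i·y_{i+1} − x_{i+1}·y_i:
  50, 29, 139, 90, 78, 170  ⇒  2A = 556, A = 278.
Then Σ (x_i + x_{i+1})·c_i = 4812, so x̄ = 4812 / (6·278) = 401/139.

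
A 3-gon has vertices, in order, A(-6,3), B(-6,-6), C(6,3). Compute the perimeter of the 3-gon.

|AB| = √((0)² + (-9)²) = √81 = 9
|BC| = √((12)² + (9)²) = √225 = 15
|CA| = √((-12)² + (0)²) = √144 = 12
Perimeter = 9 + 15 + 12 = 36.

36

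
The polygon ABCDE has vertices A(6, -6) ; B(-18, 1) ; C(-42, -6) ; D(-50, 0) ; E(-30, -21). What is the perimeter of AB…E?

|AB| = √((-24)² + (7)²) = √625 = 25
|BC| = √((-24)² + (-7)²) = √625 = 25
|CD| = √((-8)² + (6)²) = √100 = 10
|DE| = √((20)² + (-21)²) = √841 = 29
|EA| = √((36)² + (15)²) = √1521 = 39
Perimeter = 25 + 25 + 10 + 29 + 39 = 128.

128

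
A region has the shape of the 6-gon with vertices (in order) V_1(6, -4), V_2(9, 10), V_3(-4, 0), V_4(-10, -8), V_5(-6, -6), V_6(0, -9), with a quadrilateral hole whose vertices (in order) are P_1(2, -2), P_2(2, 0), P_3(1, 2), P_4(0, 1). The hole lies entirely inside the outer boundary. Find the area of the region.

140.5

Outer boundary:
Apply the shoelace (surveyor's) formula: 2A = Σ (x_i·y_{i+1} − x_{i+1}·y_i), indices taken mod 6.
V_1→V_2: (6)(10) − (9)(-4) = 96
V_2→V_3: (9)(0) − (-4)(10) = 40
V_3→V_4: (-4)(-8) − (-10)(0) = 32
V_4→V_5: (-10)(-6) − (-6)(-8) = 12
V_5→V_6: (-6)(-9) − (0)(-6) = 54
V_6→V_1: (0)(-4) − (6)(-9) = 54
Σ = 288
Area = |Σ|/2 = 144.
Hole:
Apply the shoelace formula: 2A = Σ (x_i·y_{i+1} − x_{i+1}·y_i), indices taken mod 4.
Σ = (4) + (4) + (1) + (-2) = 7
Area = |Σ|/2 = 3.5.
Net area = 144 − 3.5 = 140.5.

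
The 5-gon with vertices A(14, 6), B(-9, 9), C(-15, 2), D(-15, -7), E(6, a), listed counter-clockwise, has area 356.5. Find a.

-7

The doubled signed area Σ (x_i y_{i+1} − x_{i+1} y_i) is linear in a.
With a=0 it equals 510; the coefficient of a is -29 (from the two edges through E).
So -29·a + 510 = 2·356.5 = 713 ⇒ a = -7.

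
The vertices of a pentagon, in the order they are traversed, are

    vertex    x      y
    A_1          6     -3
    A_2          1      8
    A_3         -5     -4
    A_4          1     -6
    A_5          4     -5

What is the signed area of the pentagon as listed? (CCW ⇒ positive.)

Cross-terms: 51, 36, 34, 19, 18  ⇒  Σ = 158
Signed area = Σ/2 = 79 (positive ⇒ counter-clockwise traversal).

79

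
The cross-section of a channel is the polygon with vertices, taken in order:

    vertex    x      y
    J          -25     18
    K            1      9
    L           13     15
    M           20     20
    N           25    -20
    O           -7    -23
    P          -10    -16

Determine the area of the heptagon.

Cross-terms: -243, -102, -40, -900, -715, -118, -580  ⇒  Σ = -2698
Area = |Σ|/2 = 1349.

1349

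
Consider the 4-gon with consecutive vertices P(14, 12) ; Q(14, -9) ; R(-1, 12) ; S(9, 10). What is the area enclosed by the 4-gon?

Apply the shoelace (surveyor's) formula: 2A = Σ (x_i·y_{i+1} − x_{i+1}·y_i), indices taken mod 4.
Σ = (-294) + (159) + (-118) + (-32) = -285
Area = |Σ|/2 = 142.5.

142.5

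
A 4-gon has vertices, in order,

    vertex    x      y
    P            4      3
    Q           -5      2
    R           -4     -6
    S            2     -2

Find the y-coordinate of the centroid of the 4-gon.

-61/95

Apply the shoelace (surveyor's) formula. First the cross-terms c_i = x_i·y_{i+1} − x_{i+1}·y_i:
  23, 38, 20, 14  ⇒  2A = 95, A = 47.5.
Then Σ (y_i + y_{i+1})·c_i = -183, so ȳ = -183 / (6·47.5) = -61/95.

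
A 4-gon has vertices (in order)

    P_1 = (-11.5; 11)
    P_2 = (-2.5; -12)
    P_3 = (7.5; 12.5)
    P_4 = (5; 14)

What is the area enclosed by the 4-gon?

241.375

Σ = (165.5) + (58.75) + (42.5) + (216) = 482.75
Area = |Σ|/2 = 241.375.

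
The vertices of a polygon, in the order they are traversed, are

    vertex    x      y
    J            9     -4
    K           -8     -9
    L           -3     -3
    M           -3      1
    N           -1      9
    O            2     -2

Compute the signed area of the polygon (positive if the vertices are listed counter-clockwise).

-80

Cross-terms: -113, -3, -12, -26, -16, 10  ⇒  Σ = -160
Signed area = Σ/2 = -80 (negative ⇒ clockwise traversal).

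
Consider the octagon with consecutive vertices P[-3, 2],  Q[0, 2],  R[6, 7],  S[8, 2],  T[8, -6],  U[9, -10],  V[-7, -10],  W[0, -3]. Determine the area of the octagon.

Cross-terms: -6, -12, -44, -64, -26, -160, 21, -9  ⇒  Σ = -300
Area = |Σ|/2 = 150.

150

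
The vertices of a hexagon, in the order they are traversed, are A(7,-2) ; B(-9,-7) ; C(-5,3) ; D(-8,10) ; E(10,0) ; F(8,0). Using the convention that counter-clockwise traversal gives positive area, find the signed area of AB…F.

Apply the shoelace formula: 2A = Σ (x_i·y_{i+1} − x_{i+1}·y_i), indices taken mod 6.
Σ = (-67) + (-62) + (-26) + (-100) + (0) + (-16) = -271
Signed area = Σ/2 = -135.5 (negative ⇒ clockwise traversal).

-135.5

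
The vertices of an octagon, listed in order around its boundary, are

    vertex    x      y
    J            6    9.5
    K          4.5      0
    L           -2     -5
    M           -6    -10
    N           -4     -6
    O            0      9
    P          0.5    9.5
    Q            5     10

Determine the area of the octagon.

Apply the shoelace (surveyor's) formula: 2A = Σ (x_i·y_{i+1} − x_{i+1}·y_i), indices taken mod 8.
J→K: (6)(0) − (4.5)(9.5) = -42.75
K→L: (4.5)(-5) − (-2)(0) = -22.5
L→M: (-2)(-10) − (-6)(-5) = -10
M→N: (-6)(-6) − (-4)(-10) = -4
N→O: (-4)(9) − (0)(-6) = -36
O→P: (0)(9.5) − (0.5)(9) = -4.5
P→Q: (0.5)(10) − (5)(9.5) = -42.5
Q→J: (5)(9.5) − (6)(10) = -12.5
Σ = -174.75
Area = |Σ|/2 = 87.375.

87.375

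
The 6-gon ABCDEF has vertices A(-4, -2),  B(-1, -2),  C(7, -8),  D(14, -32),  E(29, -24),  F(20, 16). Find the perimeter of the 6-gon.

126

|AB| = √((3)² + (0)²) = √9 = 3
|BC| = √((8)² + (-6)²) = √100 = 10
|CD| = √((7)² + (-24)²) = √625 = 25
|DE| = √((15)² + (8)²) = √289 = 17
|EF| = √((-9)² + (40)²) = √1681 = 41
|FA| = √((-24)² + (-18)²) = √900 = 30
Perimeter = 3 + 10 + 25 + 17 + 41 + 30 = 126.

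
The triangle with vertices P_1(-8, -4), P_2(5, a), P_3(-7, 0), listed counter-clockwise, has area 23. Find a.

The doubled signed area Σ (x_i y_{i+1} − x_{i+1} y_i) is linear in a.
With a=0 it equals 48; the coefficient of a is -1 (from the two edges through P_2).
So -1·a + 48 = 2·23 = 46 ⇒ a = 2.

2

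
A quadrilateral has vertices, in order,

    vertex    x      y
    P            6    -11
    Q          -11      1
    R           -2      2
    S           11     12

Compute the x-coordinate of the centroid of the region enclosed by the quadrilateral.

130/51

Apply the surveyor's formula. First the cross-terms c_i = x_i·y_{i+1} − x_{i+1}·y_i:
  -115, -20, -46, -193  ⇒  2A = -374, A = -187.
Then Σ (x_i + x_{i+1})·c_i = -2860, so x̄ = -2860 / (6·(-187)) = 130/51.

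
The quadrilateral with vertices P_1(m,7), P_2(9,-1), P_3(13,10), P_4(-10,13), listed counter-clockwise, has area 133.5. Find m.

The doubled signed area Σ (x_i y_{i+1} − x_{i+1} y_i) is linear in m.
With m=0 it equals 239; the coefficient of m is -14 (from the two edges through P_1).
So -14·m + 239 = 2·133.5 = 267 ⇒ m = -2.

-2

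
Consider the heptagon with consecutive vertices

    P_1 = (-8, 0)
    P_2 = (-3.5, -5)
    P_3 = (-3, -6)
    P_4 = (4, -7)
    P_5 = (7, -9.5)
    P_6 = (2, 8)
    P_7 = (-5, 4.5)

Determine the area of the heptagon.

131

Apply Gauss's area formula: 2A = Σ (x_i·y_{i+1} − x_{i+1}·y_i), indices taken mod 7.
P_1→P_2: (-8)(-5) − (-3.5)(0) = 40
P_2→P_3: (-3.5)(-6) − (-3)(-5) = 6
P_3→P_4: (-3)(-7) − (4)(-6) = 45
P_4→P_5: (4)(-9.5) − (7)(-7) = 11
P_5→P_6: (7)(8) − (2)(-9.5) = 75
P_6→P_7: (2)(4.5) − (-5)(8) = 49
P_7→P_1: (-5)(0) − (-8)(4.5) = 36
Σ = 262
Area = |Σ|/2 = 131.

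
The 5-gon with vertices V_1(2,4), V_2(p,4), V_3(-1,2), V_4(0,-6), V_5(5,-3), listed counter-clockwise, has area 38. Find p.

-1

The doubled signed area Σ (x_i y_{i+1} − x_{i+1} y_i) is linear in p.
With p=0 it equals 74; the coefficient of p is -2 (from the two edges through V_2).
So -2·p + 74 = 2·38 = 76 ⇒ p = -1.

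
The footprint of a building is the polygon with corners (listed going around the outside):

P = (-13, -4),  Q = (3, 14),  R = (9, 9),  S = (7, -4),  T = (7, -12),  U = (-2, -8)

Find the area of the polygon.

300

Apply the shoelace formula: 2A = Σ (x_i·y_{i+1} − x_{i+1}·y_i), indices taken mod 6.
Σ = (-170) + (-99) + (-99) + (-56) + (-80) + (-96) = -600
Area = |Σ|/2 = 300.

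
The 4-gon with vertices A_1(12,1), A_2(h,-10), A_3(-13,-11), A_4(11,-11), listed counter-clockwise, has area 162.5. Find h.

-14

The doubled signed area Σ (x_i y_{i+1} − x_{i+1} y_i) is linear in h.
With h=0 it equals 157; the coefficient of h is -12 (from the two edges through A_2).
So -12·h + 157 = 2·162.5 = 325 ⇒ h = -14.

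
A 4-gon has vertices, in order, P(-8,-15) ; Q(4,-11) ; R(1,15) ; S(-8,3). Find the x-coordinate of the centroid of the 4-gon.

Apply Gauss's area formula. First the cross-terms c_i = x_i·y_{i+1} − x_{i+1}·y_i:
  148, 71, 123, 144  ⇒  2A = 486, A = 243.
Then Σ (x_i + x_{i+1})·c_i = -3402, so x̄ = -3402 / (6·243) = -7/3.

-7/3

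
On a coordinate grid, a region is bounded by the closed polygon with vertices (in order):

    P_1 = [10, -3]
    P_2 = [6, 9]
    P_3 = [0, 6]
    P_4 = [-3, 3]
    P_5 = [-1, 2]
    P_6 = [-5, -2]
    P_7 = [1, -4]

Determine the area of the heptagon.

115

Apply Gauss's area formula: 2A = Σ (x_i·y_{i+1} − x_{i+1}·y_i), indices taken mod 7.
P_1→P_2: (10)(9) − (6)(-3) = 108
P_2→P_3: (6)(6) − (0)(9) = 36
P_3→P_4: (0)(3) − (-3)(6) = 18
P_4→P_5: (-3)(2) − (-1)(3) = -3
P_5→P_6: (-1)(-2) − (-5)(2) = 12
P_6→P_7: (-5)(-4) − (1)(-2) = 22
P_7→P_1: (1)(-3) − (10)(-4) = 37
Σ = 230
Area = |Σ|/2 = 115.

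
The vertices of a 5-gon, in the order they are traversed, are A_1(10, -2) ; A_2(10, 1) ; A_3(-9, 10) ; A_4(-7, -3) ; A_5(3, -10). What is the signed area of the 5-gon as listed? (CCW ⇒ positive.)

204.5

Σ = (30) + (109) + (97) + (79) + (94) = 409
Signed area = Σ/2 = 204.5 (positive ⇒ counter-clockwise traversal).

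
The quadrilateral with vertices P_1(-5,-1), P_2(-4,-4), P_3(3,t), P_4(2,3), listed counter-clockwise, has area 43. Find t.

-6

The doubled signed area Σ (x_i y_{i+1} − x_{i+1} y_i) is linear in t.
With t=0 it equals 50; the coefficient of t is -6 (from the two edges through P_3).
So -6·t + 50 = 2·43 = 86 ⇒ t = -6.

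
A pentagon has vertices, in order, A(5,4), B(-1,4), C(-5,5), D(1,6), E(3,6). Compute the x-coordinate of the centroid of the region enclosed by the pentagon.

23/39

Apply the surveyor's formula. First the cross-terms c_i = x_i·y_{i+1} − x_{i+1}·y_i:
  24, 15, -35, -12, -18  ⇒  2A = -26, A = -13.
Then Σ (x_i + x_{i+1})·c_i = -46, so x̄ = -46 / (6·(-13)) = 23/39.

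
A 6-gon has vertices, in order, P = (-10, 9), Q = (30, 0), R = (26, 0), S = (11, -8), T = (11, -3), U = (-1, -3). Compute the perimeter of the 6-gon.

94

|PQ| = √((40)² + (-9)²) = √1681 = 41
|QR| = √((-4)² + (0)²) = √16 = 4
|RS| = √((-15)² + (-8)²) = √289 = 17
|ST| = √((0)² + (5)²) = √25 = 5
|TU| = √((-12)² + (0)²) = √144 = 12
|UP| = √((-9)² + (12)²) = √225 = 15
Perimeter = 41 + 4 + 17 + 5 + 12 + 15 = 94.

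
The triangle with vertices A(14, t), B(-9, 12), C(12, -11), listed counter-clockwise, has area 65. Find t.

The doubled signed area Σ (x_i y_{i+1} − x_{i+1} y_i) is linear in t.
With t=0 it equals 277; the coefficient of t is 21 (from the two edges through A).
So 21·t + 277 = 2·65 = 130 ⇒ t = -7.

-7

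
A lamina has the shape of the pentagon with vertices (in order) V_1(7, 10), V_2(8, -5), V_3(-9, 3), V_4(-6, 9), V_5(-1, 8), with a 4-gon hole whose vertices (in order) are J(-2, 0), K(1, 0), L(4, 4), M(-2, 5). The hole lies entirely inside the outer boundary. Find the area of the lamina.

Outer boundary:
Apply the surveyor's formula: 2A = Σ (x_i·y_{i+1} − x_{i+1}·y_i), indices taken mod 5.
Σ = (-115) + (-21) + (-63) + (-39) + (-66) = -304
Area = |Σ|/2 = 152.
Hole:
J→K: (-2)(0) − (1)(0) = 0
K→L: (1)(4) − (4)(0) = 4
L→M: (4)(5) − (-2)(4) = 28
M→J: (-2)(0) − (-2)(5) = 10
Σ = 42
Area = |Σ|/2 = 21.
Net area = 152 − 21 = 131.

131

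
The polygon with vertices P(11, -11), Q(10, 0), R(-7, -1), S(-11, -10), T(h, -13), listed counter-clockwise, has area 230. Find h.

-15

Write out the shoelace sum; only the two edges meeting at T involve h:
2·Area = [((-11)·(-13) − h·(-10)) + (h·(-11) − 11·(-13))] + 159
       = -1·h + 445 = 460
⇒ h = -15.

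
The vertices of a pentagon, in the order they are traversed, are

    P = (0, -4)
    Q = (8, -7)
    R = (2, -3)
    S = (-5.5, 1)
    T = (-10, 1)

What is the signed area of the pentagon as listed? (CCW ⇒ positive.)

Apply the shoelace (surveyor's) formula: 2A = Σ (x_i·y_{i+1} − x_{i+1}·y_i), indices taken mod 5.
Σ = (32) + (-10) + (-14.5) + (4.5) + (40) = 52
Signed area = Σ/2 = 26 (positive ⇒ counter-clockwise traversal).

26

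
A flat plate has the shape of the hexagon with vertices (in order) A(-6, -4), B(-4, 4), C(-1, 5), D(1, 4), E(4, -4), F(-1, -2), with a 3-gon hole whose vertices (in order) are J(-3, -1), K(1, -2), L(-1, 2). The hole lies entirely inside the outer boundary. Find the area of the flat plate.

45.5

Outer boundary:
Apply Gauss's area formula: 2A = Σ (x_i·y_{i+1} − x_{i+1}·y_i), indices taken mod 6.
A→B: (-6)(4) − (-4)(-4) = -40
B→C: (-4)(5) − (-1)(4) = -16
C→D: (-1)(4) − (1)(5) = -9
D→E: (1)(-4) − (4)(4) = -20
E→F: (4)(-2) − (-1)(-4) = -12
F→A: (-1)(-4) − (-6)(-2) = -8
Σ = -105
Area = |Σ|/2 = 52.5.
Hole:
Apply the surveyor's formula: 2A = Σ (x_i·y_{i+1} − x_{i+1}·y_i), indices taken mod 3.
J→K: (-3)(-2) − (1)(-1) = 7
K→L: (1)(2) − (-1)(-2) = 0
L→J: (-1)(-1) − (-3)(2) = 7
Σ = 14
Area = |Σ|/2 = 7.
Net area = 52.5 − 7 = 45.5.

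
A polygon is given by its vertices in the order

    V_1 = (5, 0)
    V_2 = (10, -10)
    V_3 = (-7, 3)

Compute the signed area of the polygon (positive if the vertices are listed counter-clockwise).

-52.5

Σ = (-50) + (-40) + (-15) = -105
Signed area = Σ/2 = -52.5 (negative ⇒ clockwise traversal).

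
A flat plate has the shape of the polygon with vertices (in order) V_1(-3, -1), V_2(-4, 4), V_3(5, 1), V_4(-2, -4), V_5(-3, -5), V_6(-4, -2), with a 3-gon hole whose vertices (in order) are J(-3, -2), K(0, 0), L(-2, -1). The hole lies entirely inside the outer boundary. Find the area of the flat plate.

37.5

Outer boundary:
Apply the shoelace (surveyor's) formula: 2A = Σ (x_i·y_{i+1} − x_{i+1}·y_i), indices taken mod 6.
Σ = (-16) + (-24) + (-18) + (-2) + (-14) + (-2) = -76
Area = |Σ|/2 = 38.
Hole:
Σ = (0) + (0) + (1) = 1
Area = |Σ|/2 = 0.5.
Net area = 38 − 0.5 = 37.5.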